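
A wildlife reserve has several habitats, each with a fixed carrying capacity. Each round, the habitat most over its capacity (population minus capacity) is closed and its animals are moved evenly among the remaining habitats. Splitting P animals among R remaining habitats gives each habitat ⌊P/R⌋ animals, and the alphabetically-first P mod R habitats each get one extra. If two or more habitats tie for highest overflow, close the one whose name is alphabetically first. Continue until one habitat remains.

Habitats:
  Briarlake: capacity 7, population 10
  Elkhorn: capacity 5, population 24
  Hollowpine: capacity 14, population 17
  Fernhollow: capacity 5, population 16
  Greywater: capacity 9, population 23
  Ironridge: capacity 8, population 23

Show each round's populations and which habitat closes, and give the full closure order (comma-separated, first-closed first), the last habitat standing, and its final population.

Closure order: Elkhorn, Greywater, Ironridge, Fernhollow, Briarlake
Last habitat: Hollowpine with 113 animals

Round 1: Briarlake=10 Elkhorn=24 Fernhollow=16 Greywater=23 Hollowpine=17 Ironridge=23 → close Elkhorn (overflow 19)
  24÷5 = 4 each, +1 to first 4
Round 2: Briarlake=15 Fernhollow=21 Greywater=28 Hollowpine=22 Ironridge=27 → close Greywater (overflow 19)
  28÷4 = 7 each, +1 to first 0
Round 3: Briarlake=22 Fernhollow=28 Hollowpine=29 Ironridge=34 → close Ironridge (overflow 26)
  34÷3 = 11 each, +1 to first 1
Round 4: Briarlake=34 Fernhollow=39 Hollowpine=40 → close Fernhollow (overflow 34)
  39÷2 = 19 each, +1 to first 1
Round 5: Briarlake=54 Hollowpine=59 → close Briarlake (overflow 47)
  54÷1 = 54 each, +1 to first 0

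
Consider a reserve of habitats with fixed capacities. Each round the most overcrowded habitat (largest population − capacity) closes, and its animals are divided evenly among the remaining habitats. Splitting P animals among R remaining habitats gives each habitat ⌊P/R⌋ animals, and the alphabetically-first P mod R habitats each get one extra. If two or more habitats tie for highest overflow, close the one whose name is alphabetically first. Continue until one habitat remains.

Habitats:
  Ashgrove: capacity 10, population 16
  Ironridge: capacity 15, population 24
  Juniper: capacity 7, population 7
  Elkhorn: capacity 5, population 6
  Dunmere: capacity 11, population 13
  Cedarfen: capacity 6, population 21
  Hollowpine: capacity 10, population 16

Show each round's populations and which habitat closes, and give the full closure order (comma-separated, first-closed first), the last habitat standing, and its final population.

Round 1: Ashgrove=16 Cedarfen=21 Dunmere=13 Elkhorn=6 Hollowpine=16 Ironridge=24 Juniper=7 → close Cedarfen (overflow 15)
  21÷6 = 3 each, +1 to first 3
Round 2: Ashgrove=20 Dunmere=17 Elkhorn=10 Hollowpine=19 Ironridge=27 Juniper=10 → close Ironridge (overflow 12)
  27÷5 = 5 each, +1 to first 2
Round 3: Ashgrove=26 Dunmere=23 Elkhorn=15 Hollowpine=24 Juniper=15 → close Ashgrove (overflow 16)
  26÷4 = 6 each, +1 to first 2
Round 4: Dunmere=30 Elkhorn=22 Hollowpine=30 Juniper=21 → close Hollowpine (overflow 20)
  30÷3 = 10 each, +1 to first 0
Round 5: Dunmere=40 Elkhorn=32 Juniper=31 → close Dunmere (overflow 29)
  40÷2 = 20 each, +1 to first 0
Round 6: Elkhorn=52 Juniper=51 → close Elkhorn (overflow 47)
  52÷1 = 52 each, +1 to first 0

Closure order: Cedarfen, Ironridge, Ashgrove, Hollowpine, Dunmere, Elkhorn
Last habitat: Juniper with 103 animals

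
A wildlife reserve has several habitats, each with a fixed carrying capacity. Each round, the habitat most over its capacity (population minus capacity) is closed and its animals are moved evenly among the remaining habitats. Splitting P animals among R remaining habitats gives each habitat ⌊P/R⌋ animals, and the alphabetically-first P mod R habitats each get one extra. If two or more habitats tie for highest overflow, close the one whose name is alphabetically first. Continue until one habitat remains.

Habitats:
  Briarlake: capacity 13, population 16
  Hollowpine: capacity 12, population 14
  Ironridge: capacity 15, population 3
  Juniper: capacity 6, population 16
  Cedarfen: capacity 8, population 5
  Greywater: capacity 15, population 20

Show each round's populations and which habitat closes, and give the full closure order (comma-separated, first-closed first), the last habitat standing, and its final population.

Round 1: Briarlake=16 Cedarfen=5 Greywater=20 Hollowpine=14 Ironridge=3 Juniper=16 → close Juniper (overflow 10)
  16÷5 = 3 each, +1 to first 1
Round 2: Briarlake=20 Cedarfen=8 Greywater=23 Hollowpine=17 Ironridge=6 → close Greywater (overflow 8)
  23÷4 = 5 each, +1 to first 3
Round 3: Briarlake=26 Cedarfen=14 Hollowpine=23 Ironridge=11 → close Briarlake (overflow 13)
  26÷3 = 8 each, +1 to first 2
Round 4: Cedarfen=23 Hollowpine=32 Ironridge=19 → close Hollowpine (overflow 20)
  32÷2 = 16 each, +1 to first 0
Round 5: Cedarfen=39 Ironridge=35 → close Cedarfen (overflow 31)
  39÷1 = 39 each, +1 to first 0

Closure order: Juniper, Greywater, Briarlake, Hollowpine, Cedarfen
Last habitat: Ironridge with 74 animals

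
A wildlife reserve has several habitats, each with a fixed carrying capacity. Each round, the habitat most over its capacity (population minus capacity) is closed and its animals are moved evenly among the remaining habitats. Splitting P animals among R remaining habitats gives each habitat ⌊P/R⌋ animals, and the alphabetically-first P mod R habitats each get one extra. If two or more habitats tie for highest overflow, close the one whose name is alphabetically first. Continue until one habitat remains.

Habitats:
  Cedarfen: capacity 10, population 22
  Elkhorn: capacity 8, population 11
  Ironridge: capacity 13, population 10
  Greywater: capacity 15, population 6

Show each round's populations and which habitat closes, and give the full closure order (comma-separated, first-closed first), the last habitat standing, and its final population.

Round 1: Cedarfen=22 Elkhorn=11 Greywater=6 Ironridge=10 → close Cedarfen (overflow 12)
  22÷3 = 7 each, +1 to first 1
Round 2: Elkhorn=19 Greywater=13 Ironridge=17 → close Elkhorn (overflow 11)
  19÷2 = 9 each, +1 to first 1
Round 3: Greywater=23 Ironridge=26 → close Ironridge (overflow 13)
  26÷1 = 26 each, +1 to first 0

Closure order: Cedarfen, Elkhorn, Ironridge
Last habitat: Greywater with 49 animals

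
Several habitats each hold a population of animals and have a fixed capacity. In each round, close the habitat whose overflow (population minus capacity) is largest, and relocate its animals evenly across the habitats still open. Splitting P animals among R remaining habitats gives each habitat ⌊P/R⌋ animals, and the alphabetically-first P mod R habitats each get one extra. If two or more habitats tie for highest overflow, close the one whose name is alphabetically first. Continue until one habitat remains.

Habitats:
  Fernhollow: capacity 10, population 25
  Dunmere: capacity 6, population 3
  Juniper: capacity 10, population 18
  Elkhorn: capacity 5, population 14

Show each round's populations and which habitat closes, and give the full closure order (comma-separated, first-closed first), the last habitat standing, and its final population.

Closure order: Fernhollow, Elkhorn, Juniper
Last habitat: Dunmere with 60 animals

Round 1: Dunmere=3 Elkhorn=14 Fernhollow=25 Juniper=18 → close Fernhollow (overflow 15)
  25÷3 = 8 each, +1 to first 1
Round 2: Dunmere=12 Elkhorn=22 Juniper=26 → close Elkhorn (overflow 17)
  22÷2 = 11 each, +1 to first 0
Round 3: Dunmere=23 Juniper=37 → close Juniper (overflow 27)
  37÷1 = 37 each, +1 to first 0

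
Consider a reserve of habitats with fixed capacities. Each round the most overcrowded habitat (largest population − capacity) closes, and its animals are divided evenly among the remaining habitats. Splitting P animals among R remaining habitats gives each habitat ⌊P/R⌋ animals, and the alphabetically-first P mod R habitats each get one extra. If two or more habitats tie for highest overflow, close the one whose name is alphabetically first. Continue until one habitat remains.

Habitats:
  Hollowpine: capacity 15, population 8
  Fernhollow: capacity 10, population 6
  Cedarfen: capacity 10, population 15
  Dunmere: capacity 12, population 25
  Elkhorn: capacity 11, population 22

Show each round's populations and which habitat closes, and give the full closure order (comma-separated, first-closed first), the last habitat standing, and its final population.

Round 1: Cedarfen=15 Dunmere=25 Elkhorn=22 Fernhollow=6 Hollowpine=8 → close Dunmere (overflow 13)
  25÷4 = 6 each, +1 to first 1
Round 2: Cedarfen=22 Elkhorn=28 Fernhollow=12 Hollowpine=14 → close Elkhorn (overflow 17)
  28÷3 = 9 each, +1 to first 1
Round 3: Cedarfen=32 Fernhollow=21 Hollowpine=23 → close Cedarfen (overflow 22)
  32÷2 = 16 each, +1 to first 0
Round 4: Fernhollow=37 Hollowpine=39 → close Fernhollow (overflow 27)
  37÷1 = 37 each, +1 to first 0

Closure order: Dunmere, Elkhorn, Cedarfen, Fernhollow
Last habitat: Hollowpine with 76 animals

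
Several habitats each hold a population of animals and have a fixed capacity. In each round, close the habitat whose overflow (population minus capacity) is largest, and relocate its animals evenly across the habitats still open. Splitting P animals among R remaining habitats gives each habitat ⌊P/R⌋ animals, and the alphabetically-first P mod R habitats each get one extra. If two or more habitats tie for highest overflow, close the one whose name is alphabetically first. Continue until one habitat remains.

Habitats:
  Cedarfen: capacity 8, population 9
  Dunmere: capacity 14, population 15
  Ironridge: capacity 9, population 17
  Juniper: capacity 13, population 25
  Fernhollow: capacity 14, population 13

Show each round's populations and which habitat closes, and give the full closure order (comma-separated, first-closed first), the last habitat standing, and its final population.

Closure order: Juniper, Ironridge, Cedarfen, Dunmere
Last habitat: Fernhollow with 79 animals

Round 1: Cedarfen=9 Dunmere=15 Fernhollow=13 Ironridge=17 Juniper=25 → close Juniper (overflow 12)
  25÷4 = 6 each, +1 to first 1
Round 2: Cedarfen=16 Dunmere=21 Fernhollow=19 Ironridge=23 → close Ironridge (overflow 14)
  23÷3 = 7 each, +1 to first 2
Round 3: Cedarfen=24 Dunmere=29 Fernhollow=26 → close Cedarfen (overflow 16)
  24÷2 = 12 each, +1 to first 0
Round 4: Dunmere=41 Fernhollow=38 → close Dunmere (overflow 27)
  41÷1 = 41 each, +1 to first 0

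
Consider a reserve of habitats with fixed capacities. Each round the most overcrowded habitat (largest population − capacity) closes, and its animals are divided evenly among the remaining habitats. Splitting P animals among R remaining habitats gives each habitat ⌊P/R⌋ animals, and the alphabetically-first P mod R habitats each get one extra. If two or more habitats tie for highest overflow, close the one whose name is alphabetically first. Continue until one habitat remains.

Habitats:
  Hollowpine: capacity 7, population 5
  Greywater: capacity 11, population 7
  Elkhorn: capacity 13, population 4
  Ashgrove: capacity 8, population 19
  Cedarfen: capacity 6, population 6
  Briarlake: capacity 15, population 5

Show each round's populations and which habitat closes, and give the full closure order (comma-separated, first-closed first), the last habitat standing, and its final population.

Round 1: Ashgrove=19 Briarlake=5 Cedarfen=6 Elkhorn=4 Greywater=7 Hollowpine=5 → close Ashgrove (overflow 11)
  19÷5 = 3 each, +1 to first 4
Round 2: Briarlake=9 Cedarfen=10 Elkhorn=8 Greywater=11 Hollowpine=8 → close Cedarfen (overflow 4)
  10÷4 = 2 each, +1 to first 2
Round 3: Briarlake=12 Elkhorn=11 Greywater=13 Hollowpine=10 → close Hollowpine (overflow 3)
  10÷3 = 3 each, +1 to first 1
Round 4: Briarlake=16 Elkhorn=14 Greywater=16 → close Greywater (overflow 5)
  16÷2 = 8 each, +1 to first 0
Round 5: Briarlake=24 Elkhorn=22 → close Briarlake (overflow 9)
  24÷1 = 24 each, +1 to first 0

Closure order: Ashgrove, Cedarfen, Hollowpine, Greywater, Briarlake
Last habitat: Elkhorn with 46 animals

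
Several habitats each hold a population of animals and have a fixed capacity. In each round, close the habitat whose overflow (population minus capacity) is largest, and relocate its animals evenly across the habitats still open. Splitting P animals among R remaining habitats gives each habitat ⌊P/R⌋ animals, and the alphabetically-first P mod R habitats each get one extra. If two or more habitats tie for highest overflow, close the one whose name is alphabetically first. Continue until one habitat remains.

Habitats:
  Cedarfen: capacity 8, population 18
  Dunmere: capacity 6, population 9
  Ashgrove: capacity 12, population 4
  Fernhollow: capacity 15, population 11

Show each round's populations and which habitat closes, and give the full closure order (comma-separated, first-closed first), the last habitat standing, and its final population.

Closure order: Cedarfen, Dunmere, Fernhollow
Last habitat: Ashgrove with 42 animals

Round 1: Ashgrove=4 Cedarfen=18 Dunmere=9 Fernhollow=11 → close Cedarfen (overflow 10)
  18÷3 = 6 each, +1 to first 0
Round 2: Ashgrove=10 Dunmere=15 Fernhollow=17 → close Dunmere (overflow 9)
  15÷2 = 7 each, +1 to first 1
Round 3: Ashgrove=18 Fernhollow=24 → close Fernhollow (overflow 9)
  24÷1 = 24 each, +1 to first 0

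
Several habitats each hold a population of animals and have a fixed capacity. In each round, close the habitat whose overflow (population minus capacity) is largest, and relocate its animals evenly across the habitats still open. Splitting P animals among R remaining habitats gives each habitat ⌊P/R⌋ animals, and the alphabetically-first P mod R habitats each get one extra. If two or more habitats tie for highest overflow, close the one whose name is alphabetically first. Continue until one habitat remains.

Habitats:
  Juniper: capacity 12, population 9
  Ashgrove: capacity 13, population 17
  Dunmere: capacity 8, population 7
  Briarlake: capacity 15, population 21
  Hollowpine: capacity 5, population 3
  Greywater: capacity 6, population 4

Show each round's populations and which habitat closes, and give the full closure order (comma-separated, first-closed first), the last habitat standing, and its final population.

Closure order: Briarlake, Ashgrove, Dunmere, Greywater, Hollowpine
Last habitat: Juniper with 61 animals

Round 1: Ashgrove=17 Briarlake=21 Dunmere=7 Greywater=4 Hollowpine=3 Juniper=9 → close Briarlake (overflow 6)
  21÷5 = 4 each, +1 to first 1
Round 2: Ashgrove=22 Dunmere=11 Greywater=8 Hollowpine=7 Juniper=13 → close Ashgrove (overflow 9)
  22÷4 = 5 each, +1 to first 2
Round 3: Dunmere=17 Greywater=14 Hollowpine=12 Juniper=18 → close Dunmere (overflow 9)
  17÷3 = 5 each, +1 to first 2
Round 4: Greywater=20 Hollowpine=18 Juniper=23 → close Greywater (overflow 14)
  20÷2 = 10 each, +1 to first 0
Round 5: Hollowpine=28 Juniper=33 → close Hollowpine (overflow 23)
  28÷1 = 28 each, +1 to first 0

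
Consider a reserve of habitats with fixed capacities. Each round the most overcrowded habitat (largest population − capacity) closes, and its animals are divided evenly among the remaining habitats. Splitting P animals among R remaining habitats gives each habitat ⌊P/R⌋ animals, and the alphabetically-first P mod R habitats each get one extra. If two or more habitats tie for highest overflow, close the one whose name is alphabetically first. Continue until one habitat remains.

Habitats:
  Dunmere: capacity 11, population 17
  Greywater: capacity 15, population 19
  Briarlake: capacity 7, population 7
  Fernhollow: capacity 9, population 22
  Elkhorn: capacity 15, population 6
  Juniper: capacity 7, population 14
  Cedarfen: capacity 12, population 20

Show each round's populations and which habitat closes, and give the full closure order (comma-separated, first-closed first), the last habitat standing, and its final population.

Round 1: Briarlake=7 Cedarfen=20 Dunmere=17 Elkhorn=6 Fernhollow=22 Greywater=19 Juniper=14 → close Fernhollow (overflow 13)
  22÷6 = 3 each, +1 to first 4
Round 2: Briarlake=11 Cedarfen=24 Dunmere=21 Elkhorn=10 Greywater=22 Juniper=17 → close Cedarfen (overflow 12)
  24÷5 = 4 each, +1 to first 4
Round 3: Briarlake=16 Dunmere=26 Elkhorn=15 Greywater=27 Juniper=21 → close Dunmere (overflow 15)
  26÷4 = 6 each, +1 to first 2
Round 4: Briarlake=23 Elkhorn=22 Greywater=33 Juniper=27 → close Juniper (overflow 20)
  27÷3 = 9 each, +1 to first 0
Round 5: Briarlake=32 Elkhorn=31 Greywater=42 → close Greywater (overflow 27)
  42÷2 = 21 each, +1 to first 0
Round 6: Briarlake=53 Elkhorn=52 → close Briarlake (overflow 46)
  53÷1 = 53 each, +1 to first 0

Closure order: Fernhollow, Cedarfen, Dunmere, Juniper, Greywater, Briarlake
Last habitat: Elkhorn with 105 animals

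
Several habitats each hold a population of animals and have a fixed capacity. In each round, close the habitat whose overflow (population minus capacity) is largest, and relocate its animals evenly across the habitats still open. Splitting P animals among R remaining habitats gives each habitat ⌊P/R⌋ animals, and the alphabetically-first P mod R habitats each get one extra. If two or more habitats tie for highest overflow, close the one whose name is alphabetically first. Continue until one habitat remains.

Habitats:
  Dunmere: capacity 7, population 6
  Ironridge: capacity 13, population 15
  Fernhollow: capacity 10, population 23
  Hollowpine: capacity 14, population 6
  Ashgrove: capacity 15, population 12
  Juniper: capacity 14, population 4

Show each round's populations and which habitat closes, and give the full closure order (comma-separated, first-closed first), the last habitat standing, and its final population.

Round 1: Ashgrove=12 Dunmere=6 Fernhollow=23 Hollowpine=6 Ironridge=15 Juniper=4 → close Fernhollow (overflow 13)
  23÷5 = 4 each, +1 to first 3
Round 2: Ashgrove=17 Dunmere=11 Hollowpine=11 Ironridge=19 Juniper=8 → close Ironridge (overflow 6)
  19÷4 = 4 each, +1 to first 3
Round 3: Ashgrove=22 Dunmere=16 Hollowpine=16 Juniper=12 → close Dunmere (overflow 9)
  16÷3 = 5 each, +1 to first 1
Round 4: Ashgrove=28 Hollowpine=21 Juniper=17 → close Ashgrove (overflow 13)
  28÷2 = 14 each, +1 to first 0
Round 5: Hollowpine=35 Juniper=31 → close Hollowpine (overflow 21)
  35÷1 = 35 each, +1 to first 0

Closure order: Fernhollow, Ironridge, Dunmere, Ashgrove, Hollowpine
Last habitat: Juniper with 66 animals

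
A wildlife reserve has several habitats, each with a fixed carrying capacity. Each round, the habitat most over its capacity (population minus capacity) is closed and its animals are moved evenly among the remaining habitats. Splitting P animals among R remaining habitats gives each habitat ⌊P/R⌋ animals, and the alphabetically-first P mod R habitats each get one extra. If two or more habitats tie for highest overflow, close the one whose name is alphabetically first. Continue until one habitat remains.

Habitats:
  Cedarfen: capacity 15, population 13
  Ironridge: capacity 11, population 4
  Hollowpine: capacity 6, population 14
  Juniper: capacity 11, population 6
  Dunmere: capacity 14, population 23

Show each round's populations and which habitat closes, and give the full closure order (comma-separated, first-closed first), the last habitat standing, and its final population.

Round 1: Cedarfen=13 Dunmere=23 Hollowpine=14 Ironridge=4 Juniper=6 → close Dunmere (overflow 9)
  23÷4 = 5 each, +1 to first 3
Round 2: Cedarfen=19 Hollowpine=20 Ironridge=10 Juniper=11 → close Hollowpine (overflow 14)
  20÷3 = 6 each, +1 to first 2
Round 3: Cedarfen=26 Ironridge=17 Juniper=17 → close Cedarfen (overflow 11)
  26÷2 = 13 each, +1 to first 0
Round 4: Ironridge=30 Juniper=30 → close Ironridge (overflow 19)
  30÷1 = 30 each, +1 to first 0

Closure order: Dunmere, Hollowpine, Cedarfen, Ironridge
Last habitat: Juniper with 60 animals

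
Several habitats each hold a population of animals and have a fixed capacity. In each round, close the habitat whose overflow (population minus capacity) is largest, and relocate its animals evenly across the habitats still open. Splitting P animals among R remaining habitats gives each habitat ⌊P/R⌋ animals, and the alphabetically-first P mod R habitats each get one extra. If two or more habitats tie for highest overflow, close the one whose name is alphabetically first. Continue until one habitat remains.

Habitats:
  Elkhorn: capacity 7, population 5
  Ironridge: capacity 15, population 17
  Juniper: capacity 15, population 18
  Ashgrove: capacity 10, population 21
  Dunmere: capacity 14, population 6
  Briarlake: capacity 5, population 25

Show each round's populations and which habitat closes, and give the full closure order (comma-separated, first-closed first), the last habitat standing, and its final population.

Round 1: Ashgrove=21 Briarlake=25 Dunmere=6 Elkhorn=5 Ironridge=17 Juniper=18 → close Briarlake (overflow 20)
  25÷5 = 5 each, +1 to first 0
Round 2: Ashgrove=26 Dunmere=11 Elkhorn=10 Ironridge=22 Juniper=23 → close Ashgrove (overflow 16)
  26÷4 = 6 each, +1 to first 2
Round 3: Dunmere=18 Elkhorn=17 Ironridge=28 Juniper=29 → close Juniper (overflow 14)
  29÷3 = 9 each, +1 to first 2
Round 4: Dunmere=28 Elkhorn=27 Ironridge=37 → close Ironridge (overflow 22)
  37÷2 = 18 each, +1 to first 1
Round 5: Dunmere=47 Elkhorn=45 → close Elkhorn (overflow 38)
  45÷1 = 45 each, +1 to first 0

Closure order: Briarlake, Ashgrove, Juniper, Ironridge, Elkhorn
Last habitat: Dunmere with 92 animals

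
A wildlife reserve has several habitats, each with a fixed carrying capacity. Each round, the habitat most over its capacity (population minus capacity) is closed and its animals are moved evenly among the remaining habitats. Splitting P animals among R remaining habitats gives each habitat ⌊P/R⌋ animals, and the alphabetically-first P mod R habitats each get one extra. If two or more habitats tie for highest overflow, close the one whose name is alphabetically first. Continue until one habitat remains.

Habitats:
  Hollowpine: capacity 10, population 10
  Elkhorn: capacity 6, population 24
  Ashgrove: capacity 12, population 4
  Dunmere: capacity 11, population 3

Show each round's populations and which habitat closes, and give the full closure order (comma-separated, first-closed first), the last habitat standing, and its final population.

Closure order: Elkhorn, Hollowpine, Ashgrove
Last habitat: Dunmere with 41 animals

Round 1: Ashgrove=4 Dunmere=3 Elkhorn=24 Hollowpine=10 → close Elkhorn (overflow 18)
  24÷3 = 8 each, +1 to first 0
Round 2: Ashgrove=12 Dunmere=11 Hollowpine=18 → close Hollowpine (overflow 8)
  18÷2 = 9 each, +1 to first 0
Round 3: Ashgrove=21 Dunmere=20 → close Ashgrove (overflow 9)
  21÷1 = 21 each, +1 to first 0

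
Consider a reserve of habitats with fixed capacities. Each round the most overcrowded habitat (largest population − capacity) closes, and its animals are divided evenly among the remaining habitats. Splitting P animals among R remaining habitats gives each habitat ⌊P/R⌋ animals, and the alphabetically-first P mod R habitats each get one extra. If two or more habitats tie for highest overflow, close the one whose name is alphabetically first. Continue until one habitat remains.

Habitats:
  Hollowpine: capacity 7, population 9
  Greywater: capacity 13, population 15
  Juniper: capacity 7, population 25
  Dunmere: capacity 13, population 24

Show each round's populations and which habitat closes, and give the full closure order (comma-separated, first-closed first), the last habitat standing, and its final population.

Closure order: Juniper, Dunmere, Greywater
Last habitat: Hollowpine with 73 animals

Round 1: Dunmere=24 Greywater=15 Hollowpine=9 Juniper=25 → close Juniper (overflow 18)
  25÷3 = 8 each, +1 to first 1
Round 2: Dunmere=33 Greywater=23 Hollowpine=17 → close Dunmere (overflow 20)
  33÷2 = 16 each, +1 to first 1
Round 3: Greywater=40 Hollowpine=33 → close Greywater (overflow 27)
  40÷1 = 40 each, +1 to first 0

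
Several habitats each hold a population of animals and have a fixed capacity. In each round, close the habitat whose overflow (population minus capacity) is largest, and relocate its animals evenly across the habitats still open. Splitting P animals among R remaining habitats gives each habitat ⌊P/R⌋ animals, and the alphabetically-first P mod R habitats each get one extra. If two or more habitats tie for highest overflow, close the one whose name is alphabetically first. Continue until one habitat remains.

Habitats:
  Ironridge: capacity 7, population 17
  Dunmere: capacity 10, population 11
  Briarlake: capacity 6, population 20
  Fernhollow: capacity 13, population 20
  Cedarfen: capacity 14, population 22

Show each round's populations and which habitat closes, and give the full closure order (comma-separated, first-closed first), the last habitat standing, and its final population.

Round 1: Briarlake=20 Cedarfen=22 Dunmere=11 Fernhollow=20 Ironridge=17 → close Briarlake (overflow 14)
  20÷4 = 5 each, +1 to first 0
Round 2: Cedarfen=27 Dunmere=16 Fernhollow=25 Ironridge=22 → close Ironridge (overflow 15)
  22÷3 = 7 each, +1 to first 1
Round 3: Cedarfen=35 Dunmere=23 Fernhollow=32 → close Cedarfen (overflow 21)
  35÷2 = 17 each, +1 to first 1
Round 4: Dunmere=41 Fernhollow=49 → close Fernhollow (overflow 36)
  49÷1 = 49 each, +1 to first 0

Closure order: Briarlake, Ironridge, Cedarfen, Fernhollow
Last habitat: Dunmere with 90 animals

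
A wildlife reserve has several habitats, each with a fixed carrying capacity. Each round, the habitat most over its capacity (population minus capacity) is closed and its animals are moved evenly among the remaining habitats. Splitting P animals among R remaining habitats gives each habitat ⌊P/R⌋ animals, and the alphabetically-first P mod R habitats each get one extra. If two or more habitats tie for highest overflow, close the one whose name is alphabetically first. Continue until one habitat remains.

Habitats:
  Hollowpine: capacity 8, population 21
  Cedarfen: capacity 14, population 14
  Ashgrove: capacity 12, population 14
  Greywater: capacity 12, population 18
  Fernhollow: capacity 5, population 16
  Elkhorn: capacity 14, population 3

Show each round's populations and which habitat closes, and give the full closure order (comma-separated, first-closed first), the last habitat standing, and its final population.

Round 1: Ashgrove=14 Cedarfen=14 Elkhorn=3 Fernhollow=16 Greywater=18 Hollowpine=21 → close Hollowpine (overflow 13)
  21÷5 = 4 each, +1 to first 1
Round 2: Ashgrove=19 Cedarfen=18 Elkhorn=7 Fernhollow=20 Greywater=22 → close Fernhollow (overflow 15)
  20÷4 = 5 each, +1 to first 0
Round 3: Ashgrove=24 Cedarfen=23 Elkhorn=12 Greywater=27 → close Greywater (overflow 15)
  27÷3 = 9 each, +1 to first 0
Round 4: Ashgrove=33 Cedarfen=32 Elkhorn=21 → close Ashgrove (overflow 21)
  33÷2 = 16 each, +1 to first 1
Round 5: Cedarfen=49 Elkhorn=37 → close Cedarfen (overflow 35)
  49÷1 = 49 each, +1 to first 0

Closure order: Hollowpine, Fernhollow, Greywater, Ashgrove, Cedarfen
Last habitat: Elkhorn with 86 animals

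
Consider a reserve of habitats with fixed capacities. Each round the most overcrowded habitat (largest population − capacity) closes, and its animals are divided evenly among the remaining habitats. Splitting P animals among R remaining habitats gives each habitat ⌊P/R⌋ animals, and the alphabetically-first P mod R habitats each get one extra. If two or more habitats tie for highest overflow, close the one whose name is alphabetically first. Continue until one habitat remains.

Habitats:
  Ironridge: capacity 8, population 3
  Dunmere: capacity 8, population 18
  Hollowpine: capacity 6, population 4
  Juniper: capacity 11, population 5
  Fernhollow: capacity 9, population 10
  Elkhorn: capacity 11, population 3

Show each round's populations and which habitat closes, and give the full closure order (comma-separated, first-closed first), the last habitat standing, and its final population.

Closure order: Dunmere, Fernhollow, Hollowpine, Ironridge, Elkhorn
Last habitat: Juniper with 43 animals

Round 1: Dunmere=18 Elkhorn=3 Fernhollow=10 Hollowpine=4 Ironridge=3 Juniper=5 → close Dunmere (overflow 10)
  18÷5 = 3 each, +1 to first 3
Round 2: Elkhorn=7 Fernhollow=14 Hollowpine=8 Ironridge=6 Juniper=8 → close Fernhollow (overflow 5)
  14÷4 = 3 each, +1 to first 2
Round 3: Elkhorn=11 Hollowpine=12 Ironridge=9 Juniper=11 → close Hollowpine (overflow 6)
  12÷3 = 4 each, +1 to first 0
Round 4: Elkhorn=15 Ironridge=13 Juniper=15 → close Ironridge (overflow 5)
  13÷2 = 6 each, +1 to first 1
Round 5: Elkhorn=22 Juniper=21 → close Elkhorn (overflow 11)
  22÷1 = 22 each, +1 to first 0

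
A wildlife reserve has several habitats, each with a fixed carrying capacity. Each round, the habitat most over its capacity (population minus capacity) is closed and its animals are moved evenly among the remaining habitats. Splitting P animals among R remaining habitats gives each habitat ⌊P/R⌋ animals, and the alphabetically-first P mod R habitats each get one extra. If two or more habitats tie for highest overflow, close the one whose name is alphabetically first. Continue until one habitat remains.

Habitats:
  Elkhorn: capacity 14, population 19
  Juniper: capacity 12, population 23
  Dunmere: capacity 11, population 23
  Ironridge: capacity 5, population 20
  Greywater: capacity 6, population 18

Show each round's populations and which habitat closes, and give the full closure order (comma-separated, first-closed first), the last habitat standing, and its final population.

Round 1: Dunmere=23 Elkhorn=19 Greywater=18 Ironridge=20 Juniper=23 → close Ironridge (overflow 15)
  20÷4 = 5 each, +1 to first 0
Round 2: Dunmere=28 Elkhorn=24 Greywater=23 Juniper=28 → close Dunmere (overflow 17)
  28÷3 = 9 each, +1 to first 1
Round 3: Elkhorn=34 Greywater=32 Juniper=37 → close Greywater (overflow 26)
  32÷2 = 16 each, +1 to first 0
Round 4: Elkhorn=50 Juniper=53 → close Juniper (overflow 41)
  53÷1 = 53 each, +1 to first 0

Closure order: Ironridge, Dunmere, Greywater, Juniper
Last habitat: Elkhorn with 103 animals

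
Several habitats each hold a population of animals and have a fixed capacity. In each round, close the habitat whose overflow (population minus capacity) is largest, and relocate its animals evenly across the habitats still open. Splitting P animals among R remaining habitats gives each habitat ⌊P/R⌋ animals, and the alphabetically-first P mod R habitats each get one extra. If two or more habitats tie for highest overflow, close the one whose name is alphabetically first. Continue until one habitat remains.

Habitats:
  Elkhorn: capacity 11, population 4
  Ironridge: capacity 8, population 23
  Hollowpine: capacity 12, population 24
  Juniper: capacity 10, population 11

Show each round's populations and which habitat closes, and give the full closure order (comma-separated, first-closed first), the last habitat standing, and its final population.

Closure order: Ironridge, Hollowpine, Juniper
Last habitat: Elkhorn with 62 animals

Round 1: Elkhorn=4 Hollowpine=24 Ironridge=23 Juniper=11 → close Ironridge (overflow 15)
  23÷3 = 7 each, +1 to first 2
Round 2: Elkhorn=12 Hollowpine=32 Juniper=18 → close Hollowpine (overflow 20)
  32÷2 = 16 each, +1 to first 0
Round 3: Elkhorn=28 Juniper=34 → close Juniper (overflow 24)
  34÷1 = 34 each, +1 to first 0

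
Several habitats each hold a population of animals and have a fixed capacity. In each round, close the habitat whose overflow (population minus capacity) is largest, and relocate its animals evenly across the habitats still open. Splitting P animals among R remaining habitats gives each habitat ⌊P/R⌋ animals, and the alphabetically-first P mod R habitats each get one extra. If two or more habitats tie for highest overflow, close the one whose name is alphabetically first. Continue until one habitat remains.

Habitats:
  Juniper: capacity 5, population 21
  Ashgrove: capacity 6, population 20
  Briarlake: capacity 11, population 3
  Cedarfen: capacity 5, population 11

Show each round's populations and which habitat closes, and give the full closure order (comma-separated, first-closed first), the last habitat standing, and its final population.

Round 1: Ashgrove=20 Briarlake=3 Cedarfen=11 Juniper=21 → close Juniper (overflow 16)
  21÷3 = 7 each, +1 to first 0
Round 2: Ashgrove=27 Briarlake=10 Cedarfen=18 → close Ashgrove (overflow 21)
  27÷2 = 13 each, +1 to first 1
Round 3: Briarlake=24 Cedarfen=31 → close Cedarfen (overflow 26)
  31÷1 = 31 each, +1 to first 0

Closure order: Juniper, Ashgrove, Cedarfen
Last habitat: Briarlake with 55 animals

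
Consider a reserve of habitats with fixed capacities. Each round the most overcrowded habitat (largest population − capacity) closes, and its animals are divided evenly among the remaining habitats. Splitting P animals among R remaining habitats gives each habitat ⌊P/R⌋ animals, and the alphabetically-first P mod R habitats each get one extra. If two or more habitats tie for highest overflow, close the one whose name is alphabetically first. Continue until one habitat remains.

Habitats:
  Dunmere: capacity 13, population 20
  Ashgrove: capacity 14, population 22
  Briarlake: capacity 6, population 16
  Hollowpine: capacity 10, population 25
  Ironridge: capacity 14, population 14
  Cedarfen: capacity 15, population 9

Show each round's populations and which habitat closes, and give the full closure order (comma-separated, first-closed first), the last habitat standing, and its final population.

Round 1: Ashgrove=22 Briarlake=16 Cedarfen=9 Dunmere=20 Hollowpine=25 Ironridge=14 → close Hollowpine (overflow 15)
  25÷5 = 5 each, +1 to first 0
Round 2: Ashgrove=27 Briarlake=21 Cedarfen=14 Dunmere=25 Ironridge=19 → close Briarlake (overflow 15)
  21÷4 = 5 each, +1 to first 1
Round 3: Ashgrove=33 Cedarfen=19 Dunmere=30 Ironridge=24 → close Ashgrove (overflow 19)
  33÷3 = 11 each, +1 to first 0
Round 4: Cedarfen=30 Dunmere=41 Ironridge=35 → close Dunmere (overflow 28)
  41÷2 = 20 each, +1 to first 1
Round 5: Cedarfen=51 Ironridge=55 → close Ironridge (overflow 41)
  55÷1 = 55 each, +1 to first 0

Closure order: Hollowpine, Briarlake, Ashgrove, Dunmere, Ironridge
Last habitat: Cedarfen with 106 animals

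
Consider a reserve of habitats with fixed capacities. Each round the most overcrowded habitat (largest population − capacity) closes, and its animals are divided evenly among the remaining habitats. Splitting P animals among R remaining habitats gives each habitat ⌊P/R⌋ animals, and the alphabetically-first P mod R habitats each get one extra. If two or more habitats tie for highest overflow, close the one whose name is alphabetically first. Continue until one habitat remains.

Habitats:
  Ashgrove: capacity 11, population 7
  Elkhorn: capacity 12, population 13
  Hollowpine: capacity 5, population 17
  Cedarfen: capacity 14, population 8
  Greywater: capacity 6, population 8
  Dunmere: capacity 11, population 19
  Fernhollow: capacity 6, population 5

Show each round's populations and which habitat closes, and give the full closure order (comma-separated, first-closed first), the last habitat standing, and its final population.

Closure order: Hollowpine, Dunmere, Elkhorn, Greywater, Fernhollow, Ashgrove
Last habitat: Cedarfen with 77 animals

Round 1: Ashgrove=7 Cedarfen=8 Dunmere=19 Elkhorn=13 Fernhollow=5 Greywater=8 Hollowpine=17 → close Hollowpine (overflow 12)
  17÷6 = 2 each, +1 to first 5
Round 2: Ashgrove=10 Cedarfen=11 Dunmere=22 Elkhorn=16 Fernhollow=8 Greywater=10 → close Dunmere (overflow 11)
  22÷5 = 4 each, +1 to first 2
Round 3: Ashgrove=15 Cedarfen=16 Elkhorn=20 Fernhollow=12 Greywater=14 → close Elkhorn (overflow 8)
  20÷4 = 5 each, +1 to first 0
Round 4: Ashgrove=20 Cedarfen=21 Fernhollow=17 Greywater=19 → close Greywater (overflow 13)
  19÷3 = 6 each, +1 to first 1
Round 5: Ashgrove=27 Cedarfen=27 Fernhollow=23 → close Fernhollow (overflow 17)
  23÷2 = 11 each, +1 to first 1
Round 6: Ashgrove=39 Cedarfen=38 → close Ashgrove (overflow 28)
  39÷1 = 39 each, +1 to first 0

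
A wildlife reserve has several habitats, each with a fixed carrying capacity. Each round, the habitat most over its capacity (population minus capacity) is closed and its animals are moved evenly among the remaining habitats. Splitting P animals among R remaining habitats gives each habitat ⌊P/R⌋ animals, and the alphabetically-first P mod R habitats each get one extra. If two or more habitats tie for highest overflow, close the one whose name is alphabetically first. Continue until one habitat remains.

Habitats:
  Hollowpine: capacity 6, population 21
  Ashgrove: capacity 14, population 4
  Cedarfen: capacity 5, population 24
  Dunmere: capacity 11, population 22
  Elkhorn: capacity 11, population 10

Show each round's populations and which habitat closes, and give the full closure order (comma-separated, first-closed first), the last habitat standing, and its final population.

Round 1: Ashgrove=4 Cedarfen=24 Dunmere=22 Elkhorn=10 Hollowpine=21 → close Cedarfen (overflow 19)
  24÷4 = 6 each, +1 to first 0
Round 2: Ashgrove=10 Dunmere=28 Elkhorn=16 Hollowpine=27 → close Hollowpine (overflow 21)
  27÷3 = 9 each, +1 to first 0
Round 3: Ashgrove=19 Dunmere=37 Elkhorn=25 → close Dunmere (overflow 26)
  37÷2 = 18 each, +1 to first 1
Round 4: Ashgrove=38 Elkhorn=43 → close Elkhorn (overflow 32)
  43÷1 = 43 each, +1 to first 0

Closure order: Cedarfen, Hollowpine, Dunmere, Elkhorn
Last habitat: Ashgrove with 81 animals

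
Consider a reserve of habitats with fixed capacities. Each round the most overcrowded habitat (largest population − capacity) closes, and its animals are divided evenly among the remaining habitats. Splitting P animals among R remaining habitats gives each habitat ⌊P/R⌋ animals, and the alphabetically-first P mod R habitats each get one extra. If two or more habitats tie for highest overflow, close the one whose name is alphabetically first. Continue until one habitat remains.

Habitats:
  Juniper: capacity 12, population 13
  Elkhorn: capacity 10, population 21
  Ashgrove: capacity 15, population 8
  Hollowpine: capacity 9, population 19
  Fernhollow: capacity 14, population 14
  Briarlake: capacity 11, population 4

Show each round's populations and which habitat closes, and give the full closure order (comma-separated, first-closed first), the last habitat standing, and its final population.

Round 1: Ashgrove=8 Briarlake=4 Elkhorn=21 Fernhollow=14 Hollowpine=19 Juniper=13 → close Elkhorn (overflow 11)
  21÷5 = 4 each, +1 to first 1
Round 2: Ashgrove=13 Briarlake=8 Fernhollow=18 Hollowpine=23 Juniper=17 → close Hollowpine (overflow 14)
  23÷4 = 5 each, +1 to first 3
Round 3: Ashgrove=19 Briarlake=14 Fernhollow=24 Juniper=22 → close Fernhollow (overflow 10)
  24÷3 = 8 each, +1 to first 0
Round 4: Ashgrove=27 Briarlake=22 Juniper=30 → close Juniper (overflow 18)
  30÷2 = 15 each, +1 to first 0
Round 5: Ashgrove=42 Briarlake=37 → close Ashgrove (overflow 27)
  42÷1 = 42 each, +1 to first 0

Closure order: Elkhorn, Hollowpine, Fernhollow, Juniper, Ashgrove
Last habitat: Briarlake with 79 animals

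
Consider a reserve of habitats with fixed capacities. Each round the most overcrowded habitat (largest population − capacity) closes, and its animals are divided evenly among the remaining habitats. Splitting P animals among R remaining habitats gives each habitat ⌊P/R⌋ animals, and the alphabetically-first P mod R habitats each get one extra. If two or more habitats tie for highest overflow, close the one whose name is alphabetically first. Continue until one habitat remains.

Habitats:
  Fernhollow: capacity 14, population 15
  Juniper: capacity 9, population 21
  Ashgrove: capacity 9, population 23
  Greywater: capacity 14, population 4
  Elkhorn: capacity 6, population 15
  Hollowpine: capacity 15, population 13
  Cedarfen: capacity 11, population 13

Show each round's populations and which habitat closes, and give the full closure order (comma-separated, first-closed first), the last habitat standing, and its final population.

Round 1: Ashgrove=23 Cedarfen=13 Elkhorn=15 Fernhollow=15 Greywater=4 Hollowpine=13 Juniper=21 → close Ashgrove (overflow 14)
  23÷6 = 3 each, +1 to first 5
Round 2: Cedarfen=17 Elkhorn=19 Fernhollow=19 Greywater=8 Hollowpine=17 Juniper=24 → close Juniper (overflow 15)
  24÷5 = 4 each, +1 to first 4
Round 3: Cedarfen=22 Elkhorn=24 Fernhollow=24 Greywater=13 Hollowpine=21 → close Elkhorn (overflow 18)
  24÷4 = 6 each, +1 to first 0
Round 4: Cedarfen=28 Fernhollow=30 Greywater=19 Hollowpine=27 → close Cedarfen (overflow 17)
  28÷3 = 9 each, +1 to first 1
Round 5: Fernhollow=40 Greywater=28 Hollowpine=36 → close Fernhollow (overflow 26)
  40÷2 = 20 each, +1 to first 0
Round 6: Greywater=48 Hollowpine=56 → close Hollowpine (overflow 41)
  56÷1 = 56 each, +1 to first 0

Closure order: Ashgrove, Juniper, Elkhorn, Cedarfen, Fernhollow, Hollowpine
Last habitat: Greywater with 104 animals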